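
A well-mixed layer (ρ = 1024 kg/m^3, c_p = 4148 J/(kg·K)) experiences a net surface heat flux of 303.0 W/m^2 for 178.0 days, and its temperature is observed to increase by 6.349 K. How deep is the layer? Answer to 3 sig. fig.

173 m

Heat input Q = F Δt = 303.0 × 1.54×10^7 s = 4.66×10^9 J/m².
Required areal heat capacity C = Q / ΔT = 7.34×10^8 J/(m²·K).
Depth D = C / (ρ c_p) = 7.34×10^8 / (1024 × 4148) = 173 m.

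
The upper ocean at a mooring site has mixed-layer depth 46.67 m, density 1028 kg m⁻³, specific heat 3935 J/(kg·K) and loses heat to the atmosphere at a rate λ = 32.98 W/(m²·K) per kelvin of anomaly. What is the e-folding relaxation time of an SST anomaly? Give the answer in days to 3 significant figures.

66.3 days

Areal heat capacity C = ρ c_p D = 1028 × 3935 × 46.67 = 1.89×10^8 J m⁻² K⁻¹.
Relaxation time τ = C / λ = 1.89×10^8 / 32.98 = 5.72×10^6 s.
In days: 5.72×10^6 s / (86400 s/day) = 66.3 days.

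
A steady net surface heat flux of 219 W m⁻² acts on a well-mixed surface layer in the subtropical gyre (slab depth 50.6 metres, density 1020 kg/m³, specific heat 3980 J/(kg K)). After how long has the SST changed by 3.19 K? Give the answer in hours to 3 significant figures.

831 hours

Areal heat capacity C = ρ c_p D = 1020 × 3980 × 50.6 = 2.05×10^8 J/(m^2 K).
Time required: Δt = C ΔT / F = 2.05×10^8 × 3.19 / 219 = 2.99×10^6 s.
In hours: 2.99×10^6 s / (3600 s/hour) = 831 hours.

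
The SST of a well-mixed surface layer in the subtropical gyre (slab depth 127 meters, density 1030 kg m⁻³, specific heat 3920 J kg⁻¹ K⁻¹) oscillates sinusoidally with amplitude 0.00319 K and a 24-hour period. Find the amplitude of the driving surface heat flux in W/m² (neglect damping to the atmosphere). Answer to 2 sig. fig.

120

Areal heat capacity C = ρ c_p D = 1030 × 3920 × 127 = 5.13×10^8 J m⁻² K⁻¹.
ω = 2π / 86400 s = 7.27×10^-5 s⁻¹.
Cω = 5.13×10^8 × 7.27×10^-5 = 37300 W/(m²·K).
F₀ = A × Cω = 0.00319 × 37300 = 119 W/m².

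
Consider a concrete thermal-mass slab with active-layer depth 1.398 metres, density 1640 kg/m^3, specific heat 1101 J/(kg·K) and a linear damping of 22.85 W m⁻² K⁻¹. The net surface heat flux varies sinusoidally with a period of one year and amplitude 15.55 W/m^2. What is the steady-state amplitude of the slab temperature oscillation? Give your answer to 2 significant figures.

0.68 K

Areal heat capacity C = ρ c_p D = 1640 × 1101 × 1.398 = 2.52×10^6 J/(m²·K).
Angular frequency ω = 2π / T = 2π / 3.15×10^7 s = 1.99×10^-7 s⁻¹.
√((Cω)² + λ²) = √((0.503)² + 22.85²) = 22.9 W/(m²·K).
Amplitude A = F₀ / √((Cω)²+λ²) = 15.55 / 22.9 = 0.680 K.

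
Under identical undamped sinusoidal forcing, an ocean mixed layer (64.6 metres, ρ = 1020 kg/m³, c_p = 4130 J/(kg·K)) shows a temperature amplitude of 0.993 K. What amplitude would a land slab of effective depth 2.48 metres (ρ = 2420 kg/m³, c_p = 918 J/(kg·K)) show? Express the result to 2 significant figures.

49 K

C_ocean = 2.72×10^8 J/(m²·K); C_land = 5.51×10^6 J/(m²·K).
A ∝ 1/C ⇒ A_land = A_ocean × C_ocean/C_land = 0.993 × 49.4 = 49.0 K.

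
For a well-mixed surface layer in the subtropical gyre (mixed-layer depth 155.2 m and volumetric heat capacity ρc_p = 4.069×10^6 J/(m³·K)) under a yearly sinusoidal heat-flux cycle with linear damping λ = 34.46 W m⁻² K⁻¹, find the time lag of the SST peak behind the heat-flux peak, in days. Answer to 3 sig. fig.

Areal heat capacity C = ρc_p × D = 4.069×10^6 × 155.2 = 6.32×10^8 J m⁻² K⁻¹.
ω = 2π / 3.15×10^7 s = 1.99×10^-7 s⁻¹.
Phase lag φ = arctan(Cω/λ) = arctan(126/34.46) = 1.30 rad.
Time lag = φ / ω = 1.30 / 1.99×10^-7 = 6.54×10^6 s = 75.7 days.

75.7 days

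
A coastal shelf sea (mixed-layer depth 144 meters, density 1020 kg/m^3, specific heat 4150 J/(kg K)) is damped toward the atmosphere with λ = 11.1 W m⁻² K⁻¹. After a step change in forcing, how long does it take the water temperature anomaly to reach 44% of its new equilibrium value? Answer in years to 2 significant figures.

1.0 years

Areal heat capacity C = ρ c_p D = 1020 × 4150 × 144 = 6.10×10^8 J/(m²·K).
τ = C / λ = 6.10×10^8 / 11.1 = 5.49×10^7 s.
Fraction reached: 1 − e^(−t/τ) = 0.44 ⇒ t = −τ ln(1 − 0.44) = τ × 0.580.
t = 3.18×10^7 s = 1.01 years.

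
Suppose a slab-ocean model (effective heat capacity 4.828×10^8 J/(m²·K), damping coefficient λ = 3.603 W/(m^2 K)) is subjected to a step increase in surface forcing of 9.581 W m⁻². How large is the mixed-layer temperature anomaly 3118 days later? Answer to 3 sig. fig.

2.30 K

Areal heat capacity C = 4.828×10^8 J/(m²·K) (given).
τ = C / λ = 4.83×10^8 / 3.603 = 1.34×10^8 s.
Equilibrium anomaly ΔT_eq = F / λ = 9.581 / 3.603 = 2.66 K.
t = 3118 days = 2.69×10^8 s, so t/τ = 2.01.
ΔT(t) = ΔT_eq (1 − e^(−t/τ)) = 2.66 × (1 − e^−2.01) = 2.30 K.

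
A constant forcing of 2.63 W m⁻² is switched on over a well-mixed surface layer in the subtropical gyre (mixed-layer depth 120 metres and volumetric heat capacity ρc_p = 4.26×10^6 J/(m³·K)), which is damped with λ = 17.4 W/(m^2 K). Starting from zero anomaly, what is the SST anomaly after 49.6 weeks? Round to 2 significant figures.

0.097 K

Areal heat capacity C = ρc_p × D = 4.26×10^6 × 120 = 5.11×10^8 J m⁻² K⁻¹.
τ = C / λ = 5.11×10^8 / 17.4 = 2.94×10^7 s.
Equilibrium anomaly ΔT_eq = F / λ = 2.63 / 17.4 = 0.151 K.
t = 49.6 weeks = 3.00×10^7 s, so t/τ = 1.02.
ΔT(t) = ΔT_eq (1 − e^(−t/τ)) = 0.151 × (1 − e^−1.02) = 0.0967 K.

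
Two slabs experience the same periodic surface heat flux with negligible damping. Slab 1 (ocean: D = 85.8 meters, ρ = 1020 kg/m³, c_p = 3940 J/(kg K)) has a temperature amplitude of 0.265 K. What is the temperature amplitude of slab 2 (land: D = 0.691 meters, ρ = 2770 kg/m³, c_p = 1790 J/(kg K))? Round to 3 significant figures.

26.7 K

C_ocean = 3.45×10^8 J/(m²·K); C_land = 3.43×10^6 J/(m²·K).
A ∝ 1/C ⇒ A_land = A_ocean × C_ocean/C_land = 0.265 × 101 = 26.7 K.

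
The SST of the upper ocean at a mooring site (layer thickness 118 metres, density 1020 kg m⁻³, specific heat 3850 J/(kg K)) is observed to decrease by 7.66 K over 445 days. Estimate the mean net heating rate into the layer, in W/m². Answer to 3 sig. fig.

Areal heat capacity C = ρ c_p D = 1020 × 3850 × 118 = 4.63×10^8 J/(m^2 K).
Required heat per unit area: Q = C ΔT = 4.63×10^8 × -7.66 = -3.55×10^9 J/m².
Flux F = Q / Δt = -3.55×10^9 / 3.84×10^7 s = -92.3 W/m².

-92.3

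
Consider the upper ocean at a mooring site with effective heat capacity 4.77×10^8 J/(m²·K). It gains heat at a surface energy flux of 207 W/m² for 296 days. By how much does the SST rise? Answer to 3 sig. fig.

11.1 K

Areal heat capacity C = 4.77×10^8 J/(m²·K) (given).
Net heat input Q = F Δt = 207 × (296 days × 86400 s/day) = 5.29×10^9 J/m².
ΔT = Q / C = 5.29×10^9 / 4.77×10^8 = 11.1 K.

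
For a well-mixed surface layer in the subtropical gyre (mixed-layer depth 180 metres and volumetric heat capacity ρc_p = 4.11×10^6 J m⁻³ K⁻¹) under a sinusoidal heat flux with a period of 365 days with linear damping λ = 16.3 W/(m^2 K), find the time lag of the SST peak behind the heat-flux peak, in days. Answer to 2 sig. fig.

Areal heat capacity C = ρc_p × D = 4.11×10^6 × 180 = 7.40×10^8 J m⁻² K⁻¹.
ω = 2π / 3.15×10^7 s = 1.99×10^-7 s⁻¹.
Phase lag φ = arctan(Cω/λ) = arctan(147/16.3) = 1.46 rad.
Time lag = φ / ω = 1.46 / 1.99×10^-7 = 7.33×10^6 s = 84.9 days.

85 days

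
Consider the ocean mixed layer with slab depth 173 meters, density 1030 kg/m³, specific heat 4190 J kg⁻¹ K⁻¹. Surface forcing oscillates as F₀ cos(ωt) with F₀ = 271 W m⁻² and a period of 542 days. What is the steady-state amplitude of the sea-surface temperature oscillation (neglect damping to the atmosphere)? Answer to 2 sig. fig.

2.7 K

Areal heat capacity C = ρ c_p D = 1030 × 4190 × 173 = 7.47×10^8 J/(m^2 K).
Angular frequency ω = 2π / T = 2π / 4.68×10^7 s = 1.34×10^-7 s⁻¹.
Cω = 7.47×10^8 × 1.34×10^-7 = 100 W/(m²·K).
Amplitude A = F₀ / (Cω) = 271 / 100 = 2.71 K.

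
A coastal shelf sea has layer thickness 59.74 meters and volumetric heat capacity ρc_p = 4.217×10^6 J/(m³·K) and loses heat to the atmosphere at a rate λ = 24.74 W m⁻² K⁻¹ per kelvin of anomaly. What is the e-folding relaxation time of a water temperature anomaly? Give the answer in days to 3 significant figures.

Areal heat capacity C = ρc_p × D = 4.217×10^6 × 59.74 = 2.52×10^8 J/(m^2 K).
Relaxation time τ = C / λ = 2.52×10^8 / 24.74 = 1.02×10^7 s.
In days: 1.02×10^7 s / (86400 s/day) = 118 days.

118 days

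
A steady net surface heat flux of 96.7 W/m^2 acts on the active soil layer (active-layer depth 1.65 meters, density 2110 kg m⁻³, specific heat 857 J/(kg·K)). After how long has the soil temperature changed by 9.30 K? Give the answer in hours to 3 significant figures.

Areal heat capacity C = ρ c_p D = 2110 × 857 × 1.65 = 2.98×10^6 J/(m²·K).
Time required: Δt = C ΔT / F = 2.98×10^6 × 9.30 / 96.7 = 2.87×10^5 s.
In hours: 2.87×10^5 s / (3600 s/hour) = 79.7 hours.

79.7 hours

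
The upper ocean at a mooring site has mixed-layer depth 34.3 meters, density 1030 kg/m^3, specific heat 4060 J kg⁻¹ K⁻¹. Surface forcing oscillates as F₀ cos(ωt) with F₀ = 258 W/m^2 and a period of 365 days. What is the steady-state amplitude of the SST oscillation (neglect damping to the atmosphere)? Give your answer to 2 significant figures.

9.0 K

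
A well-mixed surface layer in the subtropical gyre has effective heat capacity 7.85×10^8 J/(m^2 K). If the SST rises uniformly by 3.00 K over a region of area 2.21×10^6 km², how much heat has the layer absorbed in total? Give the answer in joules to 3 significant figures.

5.20×10^21 J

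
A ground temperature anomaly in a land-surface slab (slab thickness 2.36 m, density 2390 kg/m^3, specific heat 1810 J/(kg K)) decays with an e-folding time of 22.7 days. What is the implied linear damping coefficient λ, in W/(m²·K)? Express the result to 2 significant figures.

5.2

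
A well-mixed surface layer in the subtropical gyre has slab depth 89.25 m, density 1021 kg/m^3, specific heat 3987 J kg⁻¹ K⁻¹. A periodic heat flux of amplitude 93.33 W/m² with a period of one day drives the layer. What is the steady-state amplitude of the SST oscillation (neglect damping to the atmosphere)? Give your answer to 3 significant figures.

0.00353 K

Areal heat capacity C = ρ c_p D = 1021 × 3987 × 89.25 = 3.63×10^8 J/(m^2 K).
Angular frequency ω = 2π / T = 2π / 86400 s = 7.27×10^-5 s⁻¹.
Cω = 3.63×10^8 × 7.27×10^-5 = 26400 W/(m²·K).
Amplitude A = F₀ / (Cω) = 93.33 / 26400 = 0.00353 K.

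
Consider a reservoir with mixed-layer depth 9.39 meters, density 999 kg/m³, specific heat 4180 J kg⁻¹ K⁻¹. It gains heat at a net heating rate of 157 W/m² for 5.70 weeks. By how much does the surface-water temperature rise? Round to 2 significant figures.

14 K

Areal heat capacity C = ρ c_p D = 999 × 4180 × 9.39 = 3.92×10^7 J m⁻² K⁻¹.
Net heat input Q = F Δt = 157 × (5.70 weeks × 6.048×10^5 s/week) = 5.41×10^8 J/m².
ΔT = Q / C = 5.41×10^8 / 3.92×10^7 = 13.8 K.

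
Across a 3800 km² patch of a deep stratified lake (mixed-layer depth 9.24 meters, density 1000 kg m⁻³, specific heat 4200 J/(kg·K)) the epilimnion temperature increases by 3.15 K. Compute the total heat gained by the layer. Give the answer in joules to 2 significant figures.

4.6×10^17 J

Areal heat capacity C = ρ c_p D = 1000 × 4200 × 9.24 = 3.88×10^7 J m⁻² K⁻¹.
Heat per unit area: q = C ΔT = 3.88×10^7 × 3.15 = 1.22×10^8 J/m².
Total heat: Q = q × A = 1.22×10^8 × (3800 × 10⁶ m²) = 4.65×10^17 J.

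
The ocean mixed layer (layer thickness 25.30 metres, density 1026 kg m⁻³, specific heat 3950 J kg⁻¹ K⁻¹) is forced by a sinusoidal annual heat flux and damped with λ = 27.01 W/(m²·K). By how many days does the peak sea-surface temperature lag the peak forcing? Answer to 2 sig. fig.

Areal heat capacity C = ρ c_p D = 1026 × 3950 × 25.30 = 1.03×10^8 J/(m²·K).
ω = 2π / 3.15×10^7 s = 1.99×10^-7 s⁻¹.
Phase lag φ = arctan(Cω/λ) = arctan(20.4/27.01) = 0.648 rad.
Time lag = φ / ω = 0.648 / 1.99×10^-7 = 3.25×10^6 s = 37.6 days.

38 days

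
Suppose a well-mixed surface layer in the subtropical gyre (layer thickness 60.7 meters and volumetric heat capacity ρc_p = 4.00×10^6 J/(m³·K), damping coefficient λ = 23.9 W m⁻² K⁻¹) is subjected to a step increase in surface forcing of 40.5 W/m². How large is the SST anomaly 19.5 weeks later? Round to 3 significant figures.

Areal heat capacity C = ρc_p × D = 4.00×10^6 × 60.7 = 2.43×10^8 J/(m²·K).
τ = C / λ = 2.43×10^8 / 23.9 = 1.02×10^7 s.
Equilibrium anomaly ΔT_eq = F / λ = 40.5 / 23.9 = 1.69 K.
t = 19.5 weeks = 1.18×10^7 s, so t/τ = 1.16.
ΔT(t) = ΔT_eq (1 − e^(−t/τ)) = 1.69 × (1 − e^−1.16) = 1.16 K.

1.16 K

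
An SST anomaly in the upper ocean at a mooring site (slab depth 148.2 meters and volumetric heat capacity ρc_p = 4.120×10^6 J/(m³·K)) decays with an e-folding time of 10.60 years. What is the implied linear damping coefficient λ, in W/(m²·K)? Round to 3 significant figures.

Areal heat capacity C = ρc_p × D = 4.120×10^6 × 148.2 = 6.11×10^8 J m⁻² K⁻¹.
τ = 10.60 years = 3.35×10^8 s.
λ = C / τ = 6.11×10^8 / 3.35×10^8 = 1.83 W/(m²·K).

1.83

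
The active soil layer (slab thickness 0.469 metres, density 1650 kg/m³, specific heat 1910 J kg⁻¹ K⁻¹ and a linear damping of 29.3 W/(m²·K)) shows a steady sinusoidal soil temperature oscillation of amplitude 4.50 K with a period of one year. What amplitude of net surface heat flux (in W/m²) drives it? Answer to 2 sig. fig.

Areal heat capacity C = ρ c_p D = 1650 × 1910 × 0.469 = 1.48×10^6 J m⁻² K⁻¹.
ω = 2π / 3.15×10^7 s = 1.99×10^-7 s⁻¹.
√((Cω)² + λ²) = √((0.294)² + 29.3²) = 29.3 W/(m²·K).
F₀ = A × √((Cω)²+λ²) = 4.50 × 29.3 = 132 W/m².

130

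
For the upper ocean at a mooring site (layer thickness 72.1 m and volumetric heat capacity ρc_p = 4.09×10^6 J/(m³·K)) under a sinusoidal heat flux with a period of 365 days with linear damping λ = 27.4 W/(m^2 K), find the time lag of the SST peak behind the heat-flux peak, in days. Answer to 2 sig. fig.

66 days

Areal heat capacity C = ρc_p × D = 4.09×10^6 × 72.1 = 2.95×10^8 J m⁻² K⁻¹.
ω = 2π / 3.15×10^7 s = 1.99×10^-7 s⁻¹.
Phase lag φ = arctan(Cω/λ) = arctan(58.8/27.4) = 1.13 rad.
Time lag = φ / ω = 1.13 / 1.99×10^-7 = 5.69×10^6 s = 65.9 days.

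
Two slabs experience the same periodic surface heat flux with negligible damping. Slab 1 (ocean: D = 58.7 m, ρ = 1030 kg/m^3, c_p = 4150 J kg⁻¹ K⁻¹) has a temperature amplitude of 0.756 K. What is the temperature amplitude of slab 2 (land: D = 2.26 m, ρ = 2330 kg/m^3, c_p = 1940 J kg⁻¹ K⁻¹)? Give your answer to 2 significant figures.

C_ocean = 2.51×10^8 J/(m²·K); C_land = 1.02×10^7 J/(m²·K).
A ∝ 1/C ⇒ A_land = A_ocean × C_ocean/C_land = 0.756 × 24.6 = 18.6 K.

19 K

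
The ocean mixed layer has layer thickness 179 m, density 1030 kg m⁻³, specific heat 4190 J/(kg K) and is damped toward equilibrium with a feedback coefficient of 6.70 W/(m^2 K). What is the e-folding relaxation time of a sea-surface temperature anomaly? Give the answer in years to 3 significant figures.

Areal heat capacity C = ρ c_p D = 1030 × 4190 × 179 = 7.73×10^8 J/(m^2 K).
Relaxation time τ = C / λ = 7.73×10^8 / 6.70 = 1.15×10^8 s.
In years: 1.15×10^8 s / (3.156×10^7 s/year) = 3.65 years.

3.65 years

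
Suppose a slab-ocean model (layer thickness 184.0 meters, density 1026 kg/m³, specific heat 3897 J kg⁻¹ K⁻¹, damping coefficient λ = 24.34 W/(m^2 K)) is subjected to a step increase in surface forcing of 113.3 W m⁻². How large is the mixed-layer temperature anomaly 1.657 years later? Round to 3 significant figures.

Areal heat capacity C = ρ c_p D = 1026 × 3897 × 184.0 = 7.36×10^8 J/(m²·K).
τ = C / λ = 7.36×10^8 / 24.34 = 3.02×10^7 s.
Equilibrium anomaly ΔT_eq = F / λ = 113.3 / 24.34 = 4.65 K.
t = 1.657 years = 5.23×10^7 s, so t/τ = 1.73.
ΔT(t) = ΔT_eq (1 − e^(−t/τ)) = 4.65 × (1 − e^−1.73) = 3.83 K.

3.83 K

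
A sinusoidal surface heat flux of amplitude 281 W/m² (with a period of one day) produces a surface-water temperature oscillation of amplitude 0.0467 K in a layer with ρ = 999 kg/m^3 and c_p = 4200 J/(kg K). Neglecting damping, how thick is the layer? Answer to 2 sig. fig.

20 m

ω = 2π / 86400 s = 7.27×10^-5 s⁻¹.
Required C = F₀ / (A ω) = 281 / (0.0467 × 7.27×10^-5) = 8.27×10^7 J/(m²·K).
D = C / (ρ c_p) = 8.27×10^7 / (999 × 4200) = 19.7 m.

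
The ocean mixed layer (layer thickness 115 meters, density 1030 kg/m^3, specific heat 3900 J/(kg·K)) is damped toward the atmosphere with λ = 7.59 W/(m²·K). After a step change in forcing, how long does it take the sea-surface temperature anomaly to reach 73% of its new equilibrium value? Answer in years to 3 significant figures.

Areal heat capacity C = ρ c_p D = 1030 × 3900 × 115 = 4.62×10^8 J m⁻² K⁻¹.
τ = C / λ = 4.62×10^8 / 7.59 = 6.09×10^7 s.
Fraction reached: 1 − e^(−t/τ) = 0.73 ⇒ t = −τ ln(1 − 0.73) = τ × 1.31.
t = 7.97×10^7 s = 2.53 years.

2.53 years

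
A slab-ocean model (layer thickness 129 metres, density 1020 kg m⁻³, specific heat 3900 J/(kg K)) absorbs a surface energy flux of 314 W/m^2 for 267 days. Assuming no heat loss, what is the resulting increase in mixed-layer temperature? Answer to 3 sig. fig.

14.1 K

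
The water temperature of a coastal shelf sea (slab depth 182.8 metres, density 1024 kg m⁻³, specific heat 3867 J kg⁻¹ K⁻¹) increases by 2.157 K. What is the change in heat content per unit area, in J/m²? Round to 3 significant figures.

1.56×10^9

Areal heat capacity C = ρ c_p D = 1024 × 3867 × 182.8 = 7.24×10^8 J/(m^2 K).
ΔQ = C ΔT = 7.24×10^8 × 2.157 = 1.56×10^9 J/m².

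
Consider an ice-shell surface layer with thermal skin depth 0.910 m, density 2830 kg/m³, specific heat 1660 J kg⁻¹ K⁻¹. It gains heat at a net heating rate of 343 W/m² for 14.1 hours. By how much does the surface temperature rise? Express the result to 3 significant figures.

4.07 K

Areal heat capacity C = ρ c_p D = 2830 × 1660 × 0.910 = 4.27×10^6 J/(m^2 K).
Net heat input Q = F Δt = 343 × (14.1 hours × 3600 s/hour) = 1.74×10^7 J/m².
ΔT = Q / C = 1.74×10^7 / 4.27×10^6 = 4.07 K.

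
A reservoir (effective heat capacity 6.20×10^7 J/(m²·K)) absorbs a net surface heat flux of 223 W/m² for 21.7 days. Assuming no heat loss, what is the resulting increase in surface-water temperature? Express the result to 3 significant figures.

6.74 K

Areal heat capacity C = 6.20×10^7 J/(m²·K) (given).
Net heat input Q = F Δt = 223 × (21.7 days × 86400 s/day) = 4.18×10^8 J/m².
ΔT = Q / C = 4.18×10^8 / 6.20×10^7 = 6.74 K.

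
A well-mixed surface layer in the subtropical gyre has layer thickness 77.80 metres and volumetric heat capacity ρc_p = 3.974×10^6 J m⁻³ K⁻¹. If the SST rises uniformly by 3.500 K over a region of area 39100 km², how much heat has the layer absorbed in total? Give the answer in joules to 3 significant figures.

4.23×10^19 J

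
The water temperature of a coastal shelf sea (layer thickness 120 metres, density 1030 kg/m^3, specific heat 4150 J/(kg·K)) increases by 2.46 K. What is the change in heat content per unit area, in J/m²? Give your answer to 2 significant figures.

Areal heat capacity C = ρ c_p D = 1030 × 4150 × 120 = 5.13×10^8 J/(m^2 K).
ΔQ = C ΔT = 5.13×10^8 × 2.46 = 1.26×10^9 J/m².

1.3×10^9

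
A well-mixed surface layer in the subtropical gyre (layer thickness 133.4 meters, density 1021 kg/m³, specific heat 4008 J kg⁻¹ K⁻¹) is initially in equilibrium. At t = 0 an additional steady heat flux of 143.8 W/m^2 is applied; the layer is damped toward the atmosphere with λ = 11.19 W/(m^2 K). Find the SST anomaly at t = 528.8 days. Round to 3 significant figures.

7.81 K

Areal heat capacity C = ρ c_p D = 1021 × 4008 × 133.4 = 5.46×10^8 J/(m^2 K).
τ = C / λ = 5.46×10^8 / 11.19 = 4.88×10^7 s.
Equilibrium anomaly ΔT_eq = F / λ = 143.8 / 11.19 = 12.9 K.
t = 528.8 days = 4.57×10^7 s, so t/τ = 0.937.
ΔT(t) = ΔT_eq (1 − e^(−t/τ)) = 12.9 × (1 − e^−0.937) = 7.81 K.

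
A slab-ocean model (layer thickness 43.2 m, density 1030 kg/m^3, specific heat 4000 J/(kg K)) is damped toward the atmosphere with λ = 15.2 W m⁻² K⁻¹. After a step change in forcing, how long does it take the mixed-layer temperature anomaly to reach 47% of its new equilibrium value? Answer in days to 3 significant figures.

Areal heat capacity C = ρ c_p D = 1030 × 4000 × 43.2 = 1.78×10^8 J/(m^2 K).
τ = C / λ = 1.78×10^8 / 15.2 = 1.17×10^7 s.
Fraction reached: 1 − e^(−t/τ) = 0.47 ⇒ t = −τ ln(1 − 0.47) = τ × 0.635.
t = 7.43×10^6 s = 86.0 days.

86.0 days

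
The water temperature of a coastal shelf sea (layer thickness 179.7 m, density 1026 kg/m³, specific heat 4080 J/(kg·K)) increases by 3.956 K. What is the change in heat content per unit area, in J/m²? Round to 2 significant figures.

3.0×10^9

Areal heat capacity C = ρ c_p D = 1026 × 4080 × 179.7 = 7.52×10^8 J m⁻² K⁻¹.
ΔQ = C ΔT = 7.52×10^8 × 3.956 = 2.98×10^9 J/m².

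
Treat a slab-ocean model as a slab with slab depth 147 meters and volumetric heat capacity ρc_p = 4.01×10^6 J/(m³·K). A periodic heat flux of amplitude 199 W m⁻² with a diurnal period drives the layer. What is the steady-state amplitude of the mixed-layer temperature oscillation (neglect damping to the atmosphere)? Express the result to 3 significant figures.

Areal heat capacity C = ρc_p × D = 4.01×10^6 × 147 = 5.89×10^8 J/(m^2 K).
Angular frequency ω = 2π / T = 2π / 86400 s = 7.27×10^-5 s⁻¹.
Cω = 5.89×10^8 × 7.27×10^-5 = 42900 W/(m²·K).
Amplitude A = F₀ / (Cω) = 199 / 42900 = 0.00464 K.

0.00464 K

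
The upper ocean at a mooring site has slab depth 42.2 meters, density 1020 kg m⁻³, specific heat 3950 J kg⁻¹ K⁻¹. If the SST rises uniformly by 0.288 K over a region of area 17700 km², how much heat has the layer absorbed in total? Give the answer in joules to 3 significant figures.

8.67×10^17 J

Areal heat capacity C = ρ c_p D = 1020 × 3950 × 42.2 = 1.70×10^8 J/(m²·K).
Heat per unit area: q = C ΔT = 1.70×10^8 × 0.288 = 4.90×10^7 J/m².
Total heat: Q = q × A = 4.90×10^7 × (17700 × 10⁶ m²) = 8.67×10^17 J.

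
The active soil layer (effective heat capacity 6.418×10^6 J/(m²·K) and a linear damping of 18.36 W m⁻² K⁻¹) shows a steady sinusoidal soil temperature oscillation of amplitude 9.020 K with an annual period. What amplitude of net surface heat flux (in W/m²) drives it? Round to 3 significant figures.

166

Areal heat capacity C = 6.418×10^6 J/(m²·K) (given).
ω = 2π / 3.15×10^7 s = 1.99×10^-7 s⁻¹.
√((Cω)² + λ²) = √((1.28)² + 18.36²) = 18.4 W/(m²·K).
F₀ = A × √((Cω)²+λ²) = 9.020 × 18.4 = 166 W/m².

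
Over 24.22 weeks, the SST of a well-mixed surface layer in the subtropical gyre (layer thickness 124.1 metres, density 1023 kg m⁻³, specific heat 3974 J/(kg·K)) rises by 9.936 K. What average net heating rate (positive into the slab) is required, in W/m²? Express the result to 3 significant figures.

Areal heat capacity C = ρ c_p D = 1023 × 3974 × 124.1 = 5.05×10^8 J m⁻² K⁻¹.
Required heat per unit area: Q = C ΔT = 5.05×10^8 × 9.936 = 5.01×10^9 J/m².
Flux F = Q / Δt = 5.01×10^9 / 1.46×10^7 s = 342 W/m².

342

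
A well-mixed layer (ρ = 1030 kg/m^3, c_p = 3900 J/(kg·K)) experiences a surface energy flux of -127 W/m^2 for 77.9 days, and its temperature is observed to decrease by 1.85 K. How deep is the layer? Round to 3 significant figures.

115 m

Heat input Q = F Δt = -127 × 6.73×10^6 s = -8.55×10^8 J/m².
Required areal heat capacity C = Q / ΔT = 4.62×10^8 J/(m²·K).
Depth D = C / (ρ c_p) = 4.62×10^8 / (1030 × 3900) = 115 m.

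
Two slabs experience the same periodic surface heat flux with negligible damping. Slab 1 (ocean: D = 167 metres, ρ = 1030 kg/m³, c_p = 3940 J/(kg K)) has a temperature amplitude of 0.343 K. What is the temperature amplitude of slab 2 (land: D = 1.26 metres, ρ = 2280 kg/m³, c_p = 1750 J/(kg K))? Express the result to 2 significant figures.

C_ocean = 6.78×10^8 J/(m²·K); C_land = 5.03×10^6 J/(m²·K).
A ∝ 1/C ⇒ A_land = A_ocean × C_ocean/C_land = 0.343 × 135 = 46.2 K.

46 K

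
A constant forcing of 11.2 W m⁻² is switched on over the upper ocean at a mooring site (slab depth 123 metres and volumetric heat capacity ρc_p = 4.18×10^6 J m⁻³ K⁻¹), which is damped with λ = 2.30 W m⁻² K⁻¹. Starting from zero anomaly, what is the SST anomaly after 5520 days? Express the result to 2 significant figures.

Areal heat capacity C = ρc_p × D = 4.18×10^6 × 123 = 5.14×10^8 J/(m²·K).
τ = C / λ = 5.14×10^8 / 2.30 = 2.24×10^8 s.
Equilibrium anomaly ΔT_eq = F / λ = 11.2 / 2.30 = 4.87 K.
t = 5520 days = 4.77×10^8 s, so t/τ = 2.13.
ΔT(t) = ΔT_eq (1 − e^(−t/τ)) = 4.87 × (1 − e^−2.13) = 4.29 K.

4.3 K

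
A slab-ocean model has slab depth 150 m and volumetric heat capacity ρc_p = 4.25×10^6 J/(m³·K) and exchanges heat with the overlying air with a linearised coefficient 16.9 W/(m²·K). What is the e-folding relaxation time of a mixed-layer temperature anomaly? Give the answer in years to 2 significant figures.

Areal heat capacity C = ρc_p × D = 4.25×10^6 × 150 = 6.38×10^8 J/(m^2 K).
Relaxation time τ = C / λ = 6.38×10^8 / 16.9 = 3.77×10^7 s.
In years: 3.77×10^7 s / (3.156×10^7 s/year) = 1.20 years.

1.2 years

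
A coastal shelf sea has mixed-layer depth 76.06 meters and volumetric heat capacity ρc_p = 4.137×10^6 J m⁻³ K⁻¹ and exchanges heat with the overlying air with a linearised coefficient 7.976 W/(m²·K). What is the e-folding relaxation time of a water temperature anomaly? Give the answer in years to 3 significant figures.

1.25 years

Areal heat capacity C = ρc_p × D = 4.137×10^6 × 76.06 = 3.15×10^8 J/(m^2 K).
Relaxation time τ = C / λ = 3.15×10^8 / 7.976 = 3.95×10^7 s.
In years: 3.95×10^7 s / (3.156×10^7 s/year) = 1.25 years.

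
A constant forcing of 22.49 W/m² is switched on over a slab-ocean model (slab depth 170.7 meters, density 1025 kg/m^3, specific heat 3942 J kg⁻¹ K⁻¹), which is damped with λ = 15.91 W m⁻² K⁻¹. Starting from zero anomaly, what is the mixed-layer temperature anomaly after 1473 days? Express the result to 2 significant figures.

1.3 K

Areal heat capacity C = ρ c_p D = 1025 × 3942 × 170.7 = 6.90×10^8 J m⁻² K⁻¹.
τ = C / λ = 6.90×10^8 / 15.91 = 4.34×10^7 s.
Equilibrium anomaly ΔT_eq = F / λ = 22.49 / 15.91 = 1.41 K.
t = 1473 days = 1.27×10^8 s, so t/τ = 2.94.
ΔT(t) = ΔT_eq (1 − e^(−t/τ)) = 1.41 × (1 − e^−2.94) = 1.34 K.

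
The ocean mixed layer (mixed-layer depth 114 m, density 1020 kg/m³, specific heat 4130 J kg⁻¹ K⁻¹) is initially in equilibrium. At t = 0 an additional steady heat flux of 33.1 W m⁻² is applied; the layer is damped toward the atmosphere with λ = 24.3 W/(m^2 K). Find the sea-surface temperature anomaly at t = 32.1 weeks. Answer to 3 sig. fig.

0.852 K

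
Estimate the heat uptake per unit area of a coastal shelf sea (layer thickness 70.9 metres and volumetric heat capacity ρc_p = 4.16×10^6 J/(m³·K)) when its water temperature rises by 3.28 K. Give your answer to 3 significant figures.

9.67×10^8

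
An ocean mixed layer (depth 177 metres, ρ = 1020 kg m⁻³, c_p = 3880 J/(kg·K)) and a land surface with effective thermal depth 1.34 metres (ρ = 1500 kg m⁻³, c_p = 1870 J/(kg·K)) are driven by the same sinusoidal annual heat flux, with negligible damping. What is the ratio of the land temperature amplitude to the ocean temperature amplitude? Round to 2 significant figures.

C_ocean = 1020 × 3880 × 177 = 7.00×10^8 J/(m²·K).
C_land = 1500 × 1870 × 1.34 = 3.76×10^6 J/(m²·K).
Undamped amplitude ∝ 1/C, so A_land/A_ocean = C_ocean/C_land = 186.

190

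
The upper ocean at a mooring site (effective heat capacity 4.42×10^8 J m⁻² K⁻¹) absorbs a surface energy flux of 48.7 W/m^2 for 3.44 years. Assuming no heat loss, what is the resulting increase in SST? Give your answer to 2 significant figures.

Areal heat capacity C = 4.42×10^8 J m⁻² K⁻¹ (given).
Net heat input Q = F Δt = 48.7 × (3.44 years × 3.156×10^7 s/year) = 5.29×10^9 J/m².
ΔT = Q / C = 5.29×10^9 / 4.42×10^8 = 12.0 K.

12 K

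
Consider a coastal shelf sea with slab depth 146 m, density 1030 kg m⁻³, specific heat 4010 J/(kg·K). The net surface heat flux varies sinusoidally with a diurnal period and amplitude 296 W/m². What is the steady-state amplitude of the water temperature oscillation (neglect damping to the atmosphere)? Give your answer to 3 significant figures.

Areal heat capacity C = ρ c_p D = 1030 × 4010 × 146 = 6.03×10^8 J/(m^2 K).
Angular frequency ω = 2π / T = 2π / 86400 s = 7.27×10^-5 s⁻¹.
Cω = 6.03×10^8 × 7.27×10^-5 = 43900 W/(m²·K).
Amplitude A = F₀ / (Cω) = 296 / 43900 = 0.00675 K.

0.00675 K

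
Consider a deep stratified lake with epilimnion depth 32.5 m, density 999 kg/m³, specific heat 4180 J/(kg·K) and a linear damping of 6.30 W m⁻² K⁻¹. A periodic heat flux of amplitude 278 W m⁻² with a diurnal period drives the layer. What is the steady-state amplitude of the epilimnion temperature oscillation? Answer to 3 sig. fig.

Areal heat capacity C = ρ c_p D = 999 × 4180 × 32.5 = 1.36×10^8 J/(m^2 K).
Angular frequency ω = 2π / T = 2π / 86400 s = 7.27×10^-5 s⁻¹.
√((Cω)² + λ²) = √((9870)² + 6.30²) = 9870 W/(m²·K).
Amplitude A = F₀ / √((Cω)²+λ²) = 278 / 9870 = 0.0282 K.

0.0282 K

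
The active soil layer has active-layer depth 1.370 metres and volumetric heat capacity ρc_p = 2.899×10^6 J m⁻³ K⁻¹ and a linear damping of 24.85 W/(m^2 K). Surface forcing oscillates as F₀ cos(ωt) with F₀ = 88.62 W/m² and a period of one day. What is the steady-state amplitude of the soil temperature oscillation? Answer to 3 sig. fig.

0.306 K

Areal heat capacity C = ρc_p × D = 2.899×10^6 × 1.370 = 3.97×10^6 J/(m^2 K).
Angular frequency ω = 2π / T = 2π / 86400 s = 7.27×10^-5 s⁻¹.
√((Cω)² + λ²) = √((289)² + 24.85²) = 290 W/(m²·K).
Amplitude A = F₀ / √((Cω)²+λ²) = 88.62 / 290 = 0.306 K.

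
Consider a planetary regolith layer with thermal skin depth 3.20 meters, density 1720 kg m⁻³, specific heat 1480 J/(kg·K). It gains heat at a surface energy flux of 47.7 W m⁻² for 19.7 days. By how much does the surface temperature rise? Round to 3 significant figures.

9.97 K

Areal heat capacity C = ρ c_p D = 1720 × 1480 × 3.20 = 8.15×10^6 J/(m²·K).
Net heat input Q = F Δt = 47.7 × (19.7 days × 86400 s/day) = 8.12×10^7 J/m².
ΔT = Q / C = 8.12×10^7 / 8.15×10^6 = 9.97 K.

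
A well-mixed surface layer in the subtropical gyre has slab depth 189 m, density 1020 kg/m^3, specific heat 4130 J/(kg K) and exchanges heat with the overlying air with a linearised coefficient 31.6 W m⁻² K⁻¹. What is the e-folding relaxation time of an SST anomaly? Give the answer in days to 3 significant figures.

292 days

Areal heat capacity C = ρ c_p D = 1020 × 4130 × 189 = 7.96×10^8 J/(m²·K).
Relaxation time τ = C / λ = 7.96×10^8 / 31.6 = 2.52×10^7 s.
In days: 2.52×10^7 s / (86400 s/day) = 292 days.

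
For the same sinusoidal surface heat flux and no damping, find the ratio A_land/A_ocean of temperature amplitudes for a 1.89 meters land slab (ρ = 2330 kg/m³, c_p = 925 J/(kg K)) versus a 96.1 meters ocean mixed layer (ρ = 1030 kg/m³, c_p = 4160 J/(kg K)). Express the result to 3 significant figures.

101

C_ocean = 1030 × 4160 × 96.1 = 4.12×10^8 J/(m²·K).
C_land = 2330 × 925 × 1.89 = 4.07×10^6 J/(m²·K).
Undamped amplitude ∝ 1/C, so A_land/A_ocean = C_ocean/C_land = 101.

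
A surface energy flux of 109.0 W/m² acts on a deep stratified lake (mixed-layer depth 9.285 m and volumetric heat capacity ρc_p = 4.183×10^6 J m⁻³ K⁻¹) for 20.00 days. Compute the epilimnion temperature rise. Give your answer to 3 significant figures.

Areal heat capacity C = ρc_p × D = 4.183×10^6 × 9.285 = 3.88×10^7 J/(m^2 K).
Net heat input Q = F Δt = 109.0 × (20.00 days × 86400 s/day) = 1.88×10^8 J/m².
ΔT = Q / C = 1.88×10^8 / 3.88×10^7 = 4.85 K.

4.85 K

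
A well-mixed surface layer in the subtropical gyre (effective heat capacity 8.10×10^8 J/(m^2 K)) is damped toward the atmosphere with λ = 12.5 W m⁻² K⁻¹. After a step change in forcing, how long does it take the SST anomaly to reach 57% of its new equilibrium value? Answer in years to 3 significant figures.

Areal heat capacity C = 8.10×10^8 J/(m^2 K) (given).
τ = C / λ = 8.10×10^8 / 12.5 = 6.48×10^7 s.
Fraction reached: 1 − e^(−t/τ) = 0.57 ⇒ t = −τ ln(1 − 0.57) = τ × 0.844.
t = 5.47×10^7 s = 1.73 years.

1.73 years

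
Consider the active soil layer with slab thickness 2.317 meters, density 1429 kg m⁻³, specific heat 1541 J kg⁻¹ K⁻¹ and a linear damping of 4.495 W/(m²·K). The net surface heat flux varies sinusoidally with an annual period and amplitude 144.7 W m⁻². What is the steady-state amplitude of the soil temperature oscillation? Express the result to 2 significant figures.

31 K

Areal heat capacity C = ρ c_p D = 1429 × 1541 × 2.317 = 5.10×10^6 J m⁻² K⁻¹.
Angular frequency ω = 2π / T = 2π / 3.15×10^7 s = 1.99×10^-7 s⁻¹.
√((Cω)² + λ²) = √((1.02)² + 4.495²) = 4.61 W/(m²·K).
Amplitude A = F₀ / √((Cω)²+λ²) = 144.7 / 4.61 = 31.4 K.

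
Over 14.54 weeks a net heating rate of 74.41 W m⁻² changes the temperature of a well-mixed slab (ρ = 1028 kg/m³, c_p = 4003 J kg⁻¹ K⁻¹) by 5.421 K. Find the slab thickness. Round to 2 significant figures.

29 m

Heat input Q = F Δt = 74.41 × 8.79×10^6 s = 6.54×10^8 J/m².
Required areal heat capacity C = Q / ΔT = 1.21×10^8 J/(m²·K).
Depth D = C / (ρ c_p) = 1.21×10^8 / (1028 × 4003) = 29.3 m.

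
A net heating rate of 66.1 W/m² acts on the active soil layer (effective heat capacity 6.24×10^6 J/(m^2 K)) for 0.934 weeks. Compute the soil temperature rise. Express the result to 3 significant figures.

5.98 K

Areal heat capacity C = 6.24×10^6 J/(m^2 K) (given).
Net heat input Q = F Δt = 66.1 × (0.934 weeks × 6.048×10^5 s/week) = 3.73×10^7 J/m².
ΔT = Q / C = 3.73×10^7 / 6.24×10^6 = 5.98 K.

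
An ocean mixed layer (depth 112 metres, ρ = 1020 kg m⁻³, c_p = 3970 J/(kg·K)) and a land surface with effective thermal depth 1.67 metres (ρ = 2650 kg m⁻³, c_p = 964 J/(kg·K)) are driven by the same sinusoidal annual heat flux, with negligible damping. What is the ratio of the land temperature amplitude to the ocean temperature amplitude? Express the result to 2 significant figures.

C_ocean = 1020 × 3970 × 112 = 4.54×10^8 J/(m²·K).
C_land = 2650 × 964 × 1.67 = 4.27×10^6 J/(m²·K).
Undamped amplitude ∝ 1/C, so A_land/A_ocean = C_ocean/C_land = 106.

110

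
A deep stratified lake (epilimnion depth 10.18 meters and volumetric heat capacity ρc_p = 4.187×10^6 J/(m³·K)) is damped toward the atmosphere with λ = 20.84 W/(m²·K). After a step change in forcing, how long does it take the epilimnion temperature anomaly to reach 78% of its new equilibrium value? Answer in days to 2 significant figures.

Areal heat capacity C = ρc_p × D = 4.187×10^6 × 10.18 = 4.26×10^7 J/(m^2 K).
τ = C / λ = 4.26×10^7 / 20.84 = 2.05×10^6 s.
Fraction reached: 1 − e^(−t/τ) = 0.78 ⇒ t = −τ ln(1 − 0.78) = τ × 1.51.
t = 3.10×10^6 s = 35.8 days.

36 days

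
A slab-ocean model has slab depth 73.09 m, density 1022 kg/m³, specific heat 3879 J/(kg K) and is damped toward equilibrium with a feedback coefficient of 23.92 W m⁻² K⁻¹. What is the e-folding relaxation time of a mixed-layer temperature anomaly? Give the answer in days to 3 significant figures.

140 days

Areal heat capacity C = ρ c_p D = 1022 × 3879 × 73.09 = 2.90×10^8 J m⁻² K⁻¹.
Relaxation time τ = C / λ = 2.90×10^8 / 23.92 = 1.21×10^7 s.
In days: 1.21×10^7 s / (86400 s/day) = 140 days.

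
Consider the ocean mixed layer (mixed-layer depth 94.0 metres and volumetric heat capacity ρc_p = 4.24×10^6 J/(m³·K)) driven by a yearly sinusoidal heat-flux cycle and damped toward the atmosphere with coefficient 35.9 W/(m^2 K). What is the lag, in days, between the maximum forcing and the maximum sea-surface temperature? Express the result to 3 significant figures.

Areal heat capacity C = ρc_p × D = 4.24×10^6 × 94.0 = 3.99×10^8 J m⁻² K⁻¹.
ω = 2π / 3.15×10^7 s = 1.99×10^-7 s⁻¹.
Phase lag φ = arctan(Cω/λ) = arctan(79.4/35.9) = 1.15 rad.
Time lag = φ / ω = 1.15 / 1.99×10^-7 = 5.75×10^6 s = 66.6 days.

66.6 days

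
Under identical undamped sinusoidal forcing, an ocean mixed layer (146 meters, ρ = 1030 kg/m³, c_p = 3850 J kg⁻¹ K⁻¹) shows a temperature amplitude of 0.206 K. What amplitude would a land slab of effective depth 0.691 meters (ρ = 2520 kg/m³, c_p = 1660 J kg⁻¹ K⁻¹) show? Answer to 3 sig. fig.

C_ocean = 5.79×10^8 J/(m²·K); C_land = 2.89×10^6 J/(m²·K).
A ∝ 1/C ⇒ A_land = A_ocean × C_ocean/C_land = 0.206 × 200 = 41.3 K.

41.3 K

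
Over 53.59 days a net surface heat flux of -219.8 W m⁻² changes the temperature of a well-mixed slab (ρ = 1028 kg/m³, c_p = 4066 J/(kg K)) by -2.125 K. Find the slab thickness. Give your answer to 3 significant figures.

115 m

Heat input Q = F Δt = -219.8 × 4.63×10^6 s = -1.02×10^9 J/m².
Required areal heat capacity C = Q / ΔT = 4.79×10^8 J/(m²·K).
Depth D = C / (ρ c_p) = 4.79×10^8 / (1028 × 4066) = 115 m.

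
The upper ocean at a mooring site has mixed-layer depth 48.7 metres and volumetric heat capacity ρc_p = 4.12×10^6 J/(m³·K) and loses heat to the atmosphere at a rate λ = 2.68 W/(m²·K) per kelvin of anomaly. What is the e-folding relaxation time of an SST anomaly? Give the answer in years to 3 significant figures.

Areal heat capacity C = ρc_p × D = 4.12×10^6 × 48.7 = 2.01×10^8 J/(m²·K).
Relaxation time τ = C / λ = 2.01×10^8 / 2.68 = 7.49×10^7 s.
In years: 7.49×10^7 s / (3.156×10^7 s/year) = 2.37 years.

2.37 years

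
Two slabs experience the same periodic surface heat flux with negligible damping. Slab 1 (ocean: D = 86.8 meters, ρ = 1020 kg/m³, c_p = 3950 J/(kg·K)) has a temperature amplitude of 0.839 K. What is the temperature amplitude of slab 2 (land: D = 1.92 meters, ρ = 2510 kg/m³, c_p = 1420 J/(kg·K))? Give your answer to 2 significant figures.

43 K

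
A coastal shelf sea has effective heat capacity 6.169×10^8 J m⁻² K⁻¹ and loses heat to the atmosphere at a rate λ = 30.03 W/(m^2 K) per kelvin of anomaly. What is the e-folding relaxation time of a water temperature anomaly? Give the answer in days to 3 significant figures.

238 days

Areal heat capacity C = 6.169×10^8 J m⁻² K⁻¹ (given).
Relaxation time τ = C / λ = 6.17×10^8 / 30.03 = 2.05×10^7 s.
In days: 2.05×10^7 s / (86400 s/day) = 238 days.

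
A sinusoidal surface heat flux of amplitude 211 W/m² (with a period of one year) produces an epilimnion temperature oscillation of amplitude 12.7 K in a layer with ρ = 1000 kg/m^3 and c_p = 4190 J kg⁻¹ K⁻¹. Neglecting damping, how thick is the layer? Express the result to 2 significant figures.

ω = 2π / 3.15×10^7 s = 1.99×10^-7 s⁻¹.
Required C = F₀ / (A ω) = 211 / (12.7 × 1.99×10^-7) = 8.34×10^7 J/(m²·K).
D = C / (ρ c_p) = 8.34×10^7 / (1000 × 4190) = 19.9 m.

20 m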